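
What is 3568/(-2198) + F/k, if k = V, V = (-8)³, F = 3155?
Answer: -4380753/562688 ≈ -7.7854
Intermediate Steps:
V = -512
k = -512
3568/(-2198) + F/k = 3568/(-2198) + 3155/(-512) = 3568*(-1/2198) + 3155*(-1/512) = -1784/1099 - 3155/512 = -4380753/562688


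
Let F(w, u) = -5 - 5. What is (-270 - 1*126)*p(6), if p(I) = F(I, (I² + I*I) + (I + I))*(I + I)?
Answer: 47520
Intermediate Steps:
F(w, u) = -10
p(I) = -20*I (p(I) = -10*(I + I) = -20*I)
(-270 - 1*126)*p(6) = (-270 - 1*126)*(-20*6) = (-270 - 126)*(-120) = -396*(-120) = 47520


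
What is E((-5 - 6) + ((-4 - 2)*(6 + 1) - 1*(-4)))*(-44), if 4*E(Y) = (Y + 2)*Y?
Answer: -25333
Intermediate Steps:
E(Y) = Y*(2 + Y)/4 (E(Y) = ((Y + 2)*Y)/4 = ((2 + Y)*Y)/4 = (Y*(2 + Y))/4 = Y*(2 + Y)/4)
E((-5 - 6) + ((-4 - 2)*(6 + 1) - 1*(-4)))*(-44) = (((-5 - 6) + ((-4 - 2)*(6 + 1) - 1*(-4)))*(2 + ((-5 - 6) + ((-4 - 2)*(6 + 1) - 1*(-4))))/4)*(-44) = ((-11 + (-6*7 + 4))*(2 + (-11 + (-6*7 + 4)))/4)*(-44) = ((-11 + (-42 + 4))*(2 + (-11 + (-42 + 4)))/4)*(-44) = ((-11 - 38)*(2 + (-11 - 38))/4)*(-44) = ((¼)*(-49)*(2 - 49))*(-44) = ((¼)*(-49)*(-47))*(-44) = (2303/4)*(-44) = -25333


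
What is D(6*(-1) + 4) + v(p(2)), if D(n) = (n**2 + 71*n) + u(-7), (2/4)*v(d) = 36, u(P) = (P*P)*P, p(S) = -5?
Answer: -409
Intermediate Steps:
u(P) = P**3 (u(P) = P**2*P = P**3)
v(d) = 72 (v(d) = 2*36 = 72)
D(n) = -343 + n**2 + 71*n (D(n) = (n**2 + 71*n) + (-7)**3 = (n**2 + 71*n) - 343 = -343 + n**2 + 71*n)
D(6*(-1) + 4) + v(p(2)) = (-343 + (6*(-1) + 4)**2 + 71*(6*(-1) + 4)) + 72 = (-343 + (-6 + 4)**2 + 71*(-6 + 4)) + 72 = (-343 + (-2)**2 + 71*(-2)) + 72 = (-343 + 4 - 142) + 72 = -481 + 72 = -409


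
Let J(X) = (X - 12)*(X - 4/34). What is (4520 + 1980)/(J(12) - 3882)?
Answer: -3250/1941 ≈ -1.6744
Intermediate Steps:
J(X) = (-12 + X)*(-2/17 + X) (J(X) = (-12 + X)*(X - 4*1/34) = (-12 + X)*(X - 2/17) = (-12 + X)*(-2/17 + X))
(4520 + 1980)/(J(12) - 3882) = (4520 + 1980)/((24/17 + 12**2 - 206/17*12) - 3882) = 6500/((24/17 + 144 - 2472/17) - 3882) = 6500/(0 - 3882) = 6500/(-3882) = 6500*(-1/3882) = -3250/1941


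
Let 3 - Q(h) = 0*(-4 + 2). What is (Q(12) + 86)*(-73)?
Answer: -6497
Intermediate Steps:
Q(h) = 3 (Q(h) = 3 - 0*(-4 + 2) = 3 - 0*(-2) = 3 - 1*0 = 3 + 0 = 3)
(Q(12) + 86)*(-73) = (3 + 86)*(-73) = 89*(-73) = -6497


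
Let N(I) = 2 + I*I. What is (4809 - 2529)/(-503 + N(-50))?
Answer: 2280/1999 ≈ 1.1406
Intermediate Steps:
N(I) = 2 + I**2
(4809 - 2529)/(-503 + N(-50)) = (4809 - 2529)/(-503 + (2 + (-50)**2)) = 2280/(-503 + (2 + 2500)) = 2280/(-503 + 2502) = 2280/1999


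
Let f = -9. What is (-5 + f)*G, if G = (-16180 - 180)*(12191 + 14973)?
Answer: 6221642560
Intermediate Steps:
G = -444403040 (G = -16360*27164 = -444403040)
(-5 + f)*G = (-5 - 9)*(-444403040) = -14*(-444403040) = 6221642560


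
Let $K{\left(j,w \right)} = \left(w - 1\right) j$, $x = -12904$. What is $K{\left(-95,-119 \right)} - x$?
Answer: $24304$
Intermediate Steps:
$K{\left(j,w \right)} = j \left(-1 + w\right)$ ($K{\left(j,w \right)} = \left(-1 + w\right) j = j \left(-1 + w\right)$)
$K{\left(-95,-119 \right)} - x = - 95 \left(-1 - 119\right) - -12904 = \left(-95\right) \left(-120\right) + 12904 = 11400 + 12904 = 24304$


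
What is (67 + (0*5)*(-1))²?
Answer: 4489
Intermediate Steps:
(67 + (0*5)*(-1))² = (67 + 0*(-1))² = (67 + 0)² = 67² = 4489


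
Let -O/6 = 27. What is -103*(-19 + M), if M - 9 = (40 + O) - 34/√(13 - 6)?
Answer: 13596 + 3502*√7/7 ≈ 14920.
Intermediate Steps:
O = -162 (O = -6*27 = -162)
M = -113 - 34*√7/7 (M = 9 + ((40 - 162) - 34/√(13 - 6)) = 9 + (-122 - 34*√7/7) = -113 - 34*√7/7 ≈ -125.85)
-103*(-19 + M) = -103*(-19 + (-113 - 34*√7/7)) = -103*(-132 - 34*√7/7) = 13596 + 3502*√7/7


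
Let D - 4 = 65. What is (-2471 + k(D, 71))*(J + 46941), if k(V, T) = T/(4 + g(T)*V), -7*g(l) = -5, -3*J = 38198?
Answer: -31512237750/373 ≈ -8.4483e+7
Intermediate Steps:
J = -38198/3 (J = -⅓*38198 = -38198/3 ≈ -12733.)
D = 69 (D = 4 + 65 = 69)
g(l) = 5/7 (g(l) = -⅐*(-5) = 5/7)
k(V, T) = T/(4 + 5*V/7)
(-2471 + k(D, 71))*(J + 46941) = (-2471 + 7*71/(28 + 5*69))*(-38198/3 + 46941) = (-2471 + 7*71/(28 + 345))*(102625/3) = (-2471 + 7*71/373)*(102625/3) = (-2471 + 7*71*(1/373))*(102625/3) = (-2471 + 497/373)*(102625/3) = -921186/373*102625/3 = -31512237750/373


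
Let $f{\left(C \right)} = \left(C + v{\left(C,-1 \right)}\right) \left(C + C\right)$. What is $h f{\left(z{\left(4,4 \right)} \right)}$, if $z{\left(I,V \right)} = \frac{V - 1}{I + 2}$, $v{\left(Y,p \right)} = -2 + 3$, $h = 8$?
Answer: $12$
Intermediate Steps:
$v{\left(Y,p \right)} = 1$
$z{\left(I,V \right)} = \frac{-1 + V}{2 + I}$
$f{\left(C \right)} = 2 C \left(1 + C\right)$ ($f{\left(C \right)} = \left(C + 1\right) \left(C + C\right) = \left(1 + C\right) 2 C = 2 C \left(1 + C\right)$)
$h f{\left(z{\left(4,4 \right)} \right)} = 8 \cdot 2 \frac{-1 + 4}{2 + 4} \left(1 + \frac{-1 + 4}{2 + 4}\right) = 8 \cdot 2 \cdot \frac{1}{6} \cdot 3 \left(1 + \frac{1}{6} \cdot 3\right) = 8 \cdot 2 \cdot \frac{1}{2} \left(1 + \frac{1}{2}\right) = 8 \cdot 2 \cdot \frac{1}{2} \cdot \frac{3}{2} = 8 \cdot \frac{3}{2} = 12$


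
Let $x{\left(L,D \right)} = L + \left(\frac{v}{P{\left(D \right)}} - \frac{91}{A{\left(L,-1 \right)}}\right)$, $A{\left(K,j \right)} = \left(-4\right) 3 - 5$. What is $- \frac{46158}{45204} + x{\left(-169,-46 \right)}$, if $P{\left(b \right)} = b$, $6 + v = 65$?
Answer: $- \frac{244428394}{1472897} \approx -165.95$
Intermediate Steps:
$v = 59$ ($v = -6 + 65 = 59$)
$A{\left(K,j \right)} = -17$ ($A{\left(K,j \right)} = -12 - 5 = -17$)
$x{\left(L,D \right)} = \frac{91}{17} + L + \frac{59}{D}$ ($x{\left(L,D \right)} = L + \left(\frac{59}{D} - \frac{91}{-17}\right) = L + \left(\frac{59}{D} - - \frac{91}{17}\right) = L + \left(\frac{59}{D} + \frac{91}{17}\right) = L + \left(\frac{91}{17} + \frac{59}{D}\right) = \frac{91}{17} + L + \frac{59}{D}$)
$- \frac{46158}{45204} + x{\left(-169,-46 \right)} = - \frac{46158}{45204} + \left(\frac{91}{17} - 169 + \frac{59}{-46}\right) = \left(-46158\right) \frac{1}{45204} + \left(\frac{91}{17} - 169 + 59 \left(- \frac{1}{46}\right)\right) = - \frac{7693}{7534} - \frac{128975}{782} = - \frac{244428394}{1472897}$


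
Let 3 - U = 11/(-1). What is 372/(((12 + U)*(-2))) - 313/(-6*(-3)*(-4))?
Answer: -2627/936 ≈ -2.8066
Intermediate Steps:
U = 14 (U = 3 - 11/(-1) = 3 - 11*(-1) = 3 - 1*(-11) = 3 + 11 = 14)
372/(((12 + U)*(-2))) - 313/(-6*(-3)*(-4)) = 372/(((12 + 14)*(-2))) - 313/(-6*(-3)*(-4)) = 372/((26*(-2))) - 313/(18*(-4)) = 372/(-52) - 313/(-72) = 372*(-1/52) - 313*(-1/72) = -93/13 + 313/72 = -2627/936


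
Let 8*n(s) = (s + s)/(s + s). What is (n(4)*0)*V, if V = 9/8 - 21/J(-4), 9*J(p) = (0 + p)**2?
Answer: 0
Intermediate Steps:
n(s) = 1/8 (n(s) = ((s + s)/(s + s))/8 = ((2*s)/((2*s)))/8 = ((2*s)*(1/(2*s)))/8 = (1/8)*1 = 1/8)
J(p) = p**2/9 (J(p) = (0 + p)**2/9 = p**2/9)
V = -171/16 (V = 9/8 - 21/((1/9)*(-4)**2) = 9*(1/8) - 21/((1/9)*16) = 9/8 - 21/16/9 = 9/8 - 21*9/16 = 9/8 - 189/16 = -171/16 ≈ -10.688)
(n(4)*0)*V = ((1/8)*0)*(-171/16) = 0*(-171/16) = 0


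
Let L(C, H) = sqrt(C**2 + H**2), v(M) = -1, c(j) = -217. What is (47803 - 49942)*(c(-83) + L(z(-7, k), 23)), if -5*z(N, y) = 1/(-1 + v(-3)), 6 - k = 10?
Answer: 464163 - 2139*sqrt(52901)/10 ≈ 4.1497e+5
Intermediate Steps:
k = -4 (k = 6 - 1*10 = 6 - 10 = -4)
z(N, y) = 1/10 (z(N, y) = -1/(5*(-1 - 1)) = -1/5/(-2) = -1/5*(-1/2) = 1/10)
(47803 - 49942)*(c(-83) + L(z(-7, k), 23)) = (47803 - 49942)*(-217 + sqrt((1/10)**2 + 23**2)) = -2139*(-217 + sqrt(1/100 + 529)) = -2139*(-217 + sqrt(52901/100)) = -2139*(-217 + sqrt(52901)/10) = 464163 - 2139*sqrt(52901)/10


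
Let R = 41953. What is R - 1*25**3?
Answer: 26328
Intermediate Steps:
R - 1*25**3 = 41953 - 1*25**3 = 41953 - 1*15625 = 41953 - 15625 = 26328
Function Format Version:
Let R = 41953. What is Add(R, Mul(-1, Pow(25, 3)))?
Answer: 26328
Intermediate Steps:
Add(R, Mul(-1, Pow(25, 3))) = Add(41953, Mul(-1, Pow(25, 3))) = Add(41953, Mul(-1, 15625)) = Add(41953, -15625) = 26328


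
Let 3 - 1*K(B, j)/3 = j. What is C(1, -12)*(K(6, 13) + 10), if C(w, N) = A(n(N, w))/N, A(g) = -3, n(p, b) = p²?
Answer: -5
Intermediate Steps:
K(B, j) = 9 - 3*j
C(w, N) = -3/N
C(1, -12)*(K(6, 13) + 10) = (-3/(-12))*((9 - 3*13) + 10) = (-3*(-1/12))*((9 - 39) + 10) = (-30 + 10)/4 = (¼)*(-20) = -5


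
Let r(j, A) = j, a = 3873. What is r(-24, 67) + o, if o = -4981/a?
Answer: -97933/3873 ≈ -25.286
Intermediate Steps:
o = -4981/3873 ≈ -1.2861
r(-24, 67) + o = -24 - 4981/3873 = -97933/3873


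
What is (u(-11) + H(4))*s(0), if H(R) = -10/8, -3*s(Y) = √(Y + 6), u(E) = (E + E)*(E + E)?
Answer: -1931*√6/12 ≈ -394.16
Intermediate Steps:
u(E) = 4*E² (u(E) = (2*E)*(2*E) = 4*E²)
s(Y) = -√(6 + Y)/3 (s(Y) = -√(Y + 6)/3 = -√(6 + Y)/3)
H(R) = -5/4 (H(R) = -10*⅛ = -5/4)
(u(-11) + H(4))*s(0) = (4*(-11)² - 5/4)*(-√(6 + 0)/3) = (4*121 - 5/4)*(-√6/3) = (484 - 5/4)*(-√6/3) = 1931*(-√6/3)/4 = -1931*√6/12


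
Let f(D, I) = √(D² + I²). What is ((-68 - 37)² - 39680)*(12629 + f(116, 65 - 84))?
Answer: -361883995 - 28655*√13817 ≈ -3.6525e+8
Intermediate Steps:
((-68 - 37)² - 39680)*(12629 + f(116, 65 - 84)) = ((-68 - 37)² - 39680)*(12629 + √(116² + (65 - 84)²)) = ((-105)² - 39680)*(12629 + √(13456 + (-19)²)) = (11025 - 39680)*(12629 + √(13456 + 361)) = -28655*(12629 + √13817) = -361883995 - 28655*√13817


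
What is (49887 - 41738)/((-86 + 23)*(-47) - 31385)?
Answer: -8149/28424 ≈ -0.28669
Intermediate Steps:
(49887 - 41738)/((-86 + 23)*(-47) - 31385) = 8149/(-63*(-47) - 31385) = 8149/(2961 - 31385) = 8149/(-28424) = 8149*(-1/28424) = -8149/28424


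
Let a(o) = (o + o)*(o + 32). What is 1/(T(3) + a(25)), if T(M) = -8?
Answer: 1/2842 ≈ 0.00035186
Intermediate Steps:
a(o) = 2*o*(32 + o) (a(o) = (2*o)*(32 + o) = 2*o*(32 + o))
1/(T(3) + a(25)) = 1/(-8 + 2*25*(32 + 25)) = 1/(-8 + 2*25*57) = 1/(-8 + 2850) = 1/2842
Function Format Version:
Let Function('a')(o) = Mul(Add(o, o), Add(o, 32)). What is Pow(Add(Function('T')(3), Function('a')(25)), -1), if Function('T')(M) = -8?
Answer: Rational(1, 2842) ≈ 0.00035186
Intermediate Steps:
Function('a')(o) = Mul(2, o, Add(32, o)) (Function('a')(o) = Mul(Mul(2, o), Add(32, o)) = Mul(2, o, Add(32, o)))
Pow(Add(Function('T')(3), Function('a')(25)), -1) = Pow(Add(-8, Mul(2, 25, Add(32, 25))), -1) = Pow(Add(-8, Mul(2, 25, 57)), -1) = Pow(Add(-8, 2850), -1) = Pow(2842, -1) = Rational(1, 2842)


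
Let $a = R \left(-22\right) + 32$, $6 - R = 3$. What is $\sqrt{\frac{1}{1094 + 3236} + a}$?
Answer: $\frac{i \sqrt{637458270}}{4330} \approx 5.8309 i$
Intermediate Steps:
$R = 3$ ($R = 6 - 3 = 3$)
$a = -34$ ($a = 3 \left(-22\right) + 32 = -66 + 32 = -34$)
$\sqrt{\frac{1}{1094 + 3236} + a} = \sqrt{\frac{1}{1094 + 3236} - 34} = \sqrt{\frac{1}{4330} - 34} = \sqrt{- \frac{147219}{4330}} = \frac{i \sqrt{637458270}}{4330}$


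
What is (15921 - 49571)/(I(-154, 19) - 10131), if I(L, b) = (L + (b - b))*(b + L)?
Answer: -33650/10659 ≈ -3.1570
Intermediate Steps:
I(L, b) = L*(L + b) (I(L, b) = (L + 0)*(L + b) = L*(L + b))
(15921 - 49571)/(I(-154, 19) - 10131) = (15921 - 49571)/(-154*(-154 + 19) - 10131) = -33650/(-154*(-135) - 10131) = -33650/(20790 - 10131) = -33650/10659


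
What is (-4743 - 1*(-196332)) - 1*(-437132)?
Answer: 628721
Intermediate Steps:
(-4743 - 1*(-196332)) - 1*(-437132) = (-4743 + 196332) + 437132 = 191589 + 437132 = 628721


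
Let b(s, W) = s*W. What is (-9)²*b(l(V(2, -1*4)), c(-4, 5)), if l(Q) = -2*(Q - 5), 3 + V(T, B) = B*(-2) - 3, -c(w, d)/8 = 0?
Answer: 0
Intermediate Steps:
c(w, d) = 0 (c(w, d) = -8*0 = 0)
V(T, B) = -6 - 2*B (V(T, B) = -3 + (B*(-2) - 3) = -3 + (-2*B - 3) = -3 + (-3 - 2*B) = -6 - 2*B)
l(Q) = 10 - 2*Q (l(Q) = -2*(-5 + Q) = 10 - 2*Q)
b(s, W) = W*s
(-9)²*b(l(V(2, -1*4)), c(-4, 5)) = (-9)²*(0*(10 - 2*(-6 - (-2)*4))) = 81*(0*(10 - 2*(-6 - 2*(-4)))) = 81*(0*(10 - 2*(-6 + 8))) = 81*(0*(10 - 2*2)) = 81*(0*(10 - 4)) = 81*(0*6) = 81*0 = 0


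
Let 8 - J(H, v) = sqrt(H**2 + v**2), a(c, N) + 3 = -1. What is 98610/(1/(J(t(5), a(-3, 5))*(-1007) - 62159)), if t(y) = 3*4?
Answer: -6923901150 + 397201080*sqrt(10) ≈ -5.6678e+9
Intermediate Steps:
t(y) = 12
a(c, N) = -4 (a(c, N) = -3 - 1 = -4)
J(H, v) = 8 - sqrt(H**2 + v**2)
98610/(1/(J(t(5), a(-3, 5))*(-1007) - 62159)) = 98610/(1/((8 - sqrt(12**2 + (-4)**2))*(-1007) - 62159)) = 98610/(1/((8 - sqrt(144 + 16))*(-1007) - 62159)) = 98610/(1/((8 - sqrt(160))*(-1007) - 62159)) = 98610/(1/((8 - 4*sqrt(10))*(-1007) - 62159)) = 98610/(1/((-8056 + 4028*sqrt(10)) - 62159)) = 98610/(1/(-70215 + 4028*sqrt(10))) = 98610*(-70215 + 4028*sqrt(10)) = -6923901150 + 397201080*sqrt(10)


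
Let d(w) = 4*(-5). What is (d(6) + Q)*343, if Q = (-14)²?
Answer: 60368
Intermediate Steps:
Q = 196
d(w) = -20
(d(6) + Q)*343 = (-20 + 196)*343 = 176*343 = 60368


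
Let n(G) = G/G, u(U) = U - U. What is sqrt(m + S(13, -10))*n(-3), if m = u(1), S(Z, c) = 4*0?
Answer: 0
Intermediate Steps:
S(Z, c) = 0
u(U) = 0
m = 0
n(G) = 1
sqrt(m + S(13, -10))*n(-3) = sqrt(0 + 0)*1 = sqrt(0)*1 = 0*1 = 0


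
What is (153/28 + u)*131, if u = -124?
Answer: -434789/28 ≈ -15528.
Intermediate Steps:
(153/28 + u)*131 = (153/28 - 124)*131 = -3319/28*131 = -434789/28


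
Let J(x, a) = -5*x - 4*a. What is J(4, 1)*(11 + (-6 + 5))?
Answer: -240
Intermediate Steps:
J(4, 1)*(11 + (-6 + 5)) = (-5*4 - 4*1)*(11 + (-6 + 5)) = (-20 - 4)*(11 - 1) = -24*10 = -240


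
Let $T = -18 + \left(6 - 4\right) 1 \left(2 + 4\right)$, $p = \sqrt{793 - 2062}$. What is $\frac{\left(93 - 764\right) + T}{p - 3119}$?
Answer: $\frac{2111563}{9729430} + \frac{2031 i \sqrt{141}}{9729430} \approx 0.21703 + 0.0024787 i$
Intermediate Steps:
$p = 3 i \sqrt{141}$ ($p = \sqrt{-1269} = 3 i \sqrt{141} \approx 35.623 i$)
$T = -6$ ($T = -18 + 2 \cdot 1 \cdot 6 = -18 + 2 \cdot 6 = -18 + 12 = -6$)
$\frac{\left(93 - 764\right) + T}{p - 3119} = \frac{\left(93 - 764\right) - 6}{3 i \sqrt{141} - 3119} = \frac{\left(93 - 764\right) - 6}{-3119 + 3 i \sqrt{141}} = \frac{-671 - 6}{-3119 + 3 i \sqrt{141}} = - \frac{677}{-3119 + 3 i \sqrt{141}}$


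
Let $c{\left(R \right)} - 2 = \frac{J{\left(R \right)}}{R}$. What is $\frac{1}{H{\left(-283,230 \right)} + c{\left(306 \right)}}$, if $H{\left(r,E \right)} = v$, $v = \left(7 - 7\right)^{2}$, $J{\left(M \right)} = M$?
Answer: $\frac{1}{3} \approx 0.33333$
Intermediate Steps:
$v = 0$ ($v = 0^{2} = 0$)
$H{\left(r,E \right)} = 0$
$c{\left(R \right)} = 3$ ($c{\left(R \right)} = 2 + \frac{R}{R} = 2 + 1 = 3$)
$\frac{1}{H{\left(-283,230 \right)} + c{\left(306 \right)}} = \frac{1}{0 + 3} = \frac{1}{3}$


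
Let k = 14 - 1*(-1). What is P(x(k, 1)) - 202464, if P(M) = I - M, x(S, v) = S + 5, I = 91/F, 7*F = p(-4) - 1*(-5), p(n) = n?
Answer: -201847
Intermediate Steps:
F = 1/7 (F = (-4 - 1*(-5))/7 = (-4 + 5)/7 = (1/7)*1 = 1/7 ≈ 0.14286)
I = 637 (I = 91/(1/7) = 91*7 = 637)
k = 15 (k = 14 + 1 = 15)
x(S, v) = 5 + S
P(M) = 637 - M
P(x(k, 1)) - 202464 = (637 - (5 + 15)) - 202464 = (637 - 1*20) - 202464 = (637 - 20) - 202464 = 617 - 202464 = -201847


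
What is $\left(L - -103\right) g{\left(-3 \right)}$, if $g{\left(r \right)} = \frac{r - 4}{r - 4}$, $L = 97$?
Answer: $200$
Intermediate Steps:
$g{\left(r \right)} = 1$ ($g{\left(r \right)} = \frac{-4 + r}{-4 + r} = 1$)
$\left(L - -103\right) g{\left(-3 \right)} = \left(97 - -103\right) 1 = \left(97 + 103\right) 1 = 200 \cdot 1 = 200$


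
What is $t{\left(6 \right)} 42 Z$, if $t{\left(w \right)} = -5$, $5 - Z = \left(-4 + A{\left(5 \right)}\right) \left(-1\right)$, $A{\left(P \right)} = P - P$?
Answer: $-210$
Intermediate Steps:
$A{\left(P \right)} = 0$
$Z = 1$ ($Z = 5 - \left(-4 + 0\right) \left(-1\right) = 5 - \left(-4\right) \left(-1\right) = 5 - 4 = 1$)
$t{\left(6 \right)} 42 Z = \left(-5\right) 42 \cdot 1 = \left(-210\right) 1 = -210$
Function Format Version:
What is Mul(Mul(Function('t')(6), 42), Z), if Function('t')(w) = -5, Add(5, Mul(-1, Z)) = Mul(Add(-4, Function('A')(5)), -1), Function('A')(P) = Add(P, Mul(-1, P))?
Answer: -210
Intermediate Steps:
Function('A')(P) = 0
Z = 1 (Z = Add(5, Mul(-1, Mul(Add(-4, 0), -1))) = Add(5, Mul(-1, Mul(-4, -1))) = Add(5, Mul(-1, 4)) = Add(5, -4) = 1)
Mul(Mul(Function('t')(6), 42), Z) = Mul(Mul(-5, 42), 1) = Mul(-210, 1) = -210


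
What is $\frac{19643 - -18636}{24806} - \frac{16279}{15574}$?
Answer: $\frac{48085068}{96582161} \approx 0.49787$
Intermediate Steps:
$\frac{19643 - -18636}{24806} - \frac{16279}{15574} = \left(19643 + 18636\right) \frac{1}{24806} - \frac{16279}{15574} = 38279 \cdot \frac{1}{24806} - \frac{16279}{15574} = \frac{38279}{24806} - \frac{16279}{15574} = \frac{48085068}{96582161}$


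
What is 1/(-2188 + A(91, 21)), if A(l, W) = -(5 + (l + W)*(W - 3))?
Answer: -1/4209 ≈ -0.00023759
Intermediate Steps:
A(l, W) = -5 - (-3 + W)*(W + l) (A(l, W) = -(5 + (W + l)*(-3 + W)) = -(5 + (-3 + W)*(W + l)) = -5 - (-3 + W)*(W + l))
1/(-2188 + A(91, 21)) = 1/(-2188 + (-5 - 1*21² + 3*21 + 3*91 - 1*21*91)) = 1/(-2188 + (-5 - 1*441 + 63 + 273 - 1911)) = 1/(-2188 + (-5 - 441 + 63 + 273 - 1911)) = 1/(-2188 - 2021) = 1/(-4209) = -1/4209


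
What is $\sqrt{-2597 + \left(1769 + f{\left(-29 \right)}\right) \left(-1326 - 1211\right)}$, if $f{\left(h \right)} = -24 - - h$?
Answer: $i \sqrt{4356089} \approx 2087.1 i$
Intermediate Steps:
$f{\left(h \right)} = -24 + h$
$\sqrt{-2597 + \left(1769 + f{\left(-29 \right)}\right) \left(-1326 - 1211\right)} = \sqrt{-2597 + \left(1769 - 53\right) \left(-1326 - 1211\right)} = \sqrt{-2597 + \left(1769 - 53\right) \left(-2537\right)} = \sqrt{-2597 + 1716 \left(-2537\right)} = \sqrt{-2597 - 4353492} = \sqrt{-4356089} = i \sqrt{4356089}$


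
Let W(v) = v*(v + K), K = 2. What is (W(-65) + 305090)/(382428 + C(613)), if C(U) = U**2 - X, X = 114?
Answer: 309185/758083 ≈ 0.40785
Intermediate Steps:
W(v) = v*(2 + v) (W(v) = v*(v + 2) = v*(2 + v))
C(U) = -114 + U**2 (C(U) = U**2 - 1*114 = U**2 - 114 = -114 + U**2)
(W(-65) + 305090)/(382428 + C(613)) = (-65*(2 - 65) + 305090)/(382428 + (-114 + 613**2)) = (-65*(-63) + 305090)/(382428 + (-114 + 375769)) = (4095 + 305090)/(382428 + 375655) = 309185/758083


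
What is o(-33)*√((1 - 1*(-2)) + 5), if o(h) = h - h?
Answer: 0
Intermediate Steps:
o(h) = 0
o(-33)*√((1 - 1*(-2)) + 5) = 0*√((1 - 1*(-2)) + 5) = 0*√((1 + 2) + 5) = 0*√(3 + 5) = 0*√8 = 0*(2*√2) = 0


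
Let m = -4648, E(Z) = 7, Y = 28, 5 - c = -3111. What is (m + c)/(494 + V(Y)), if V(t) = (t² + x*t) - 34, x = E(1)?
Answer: -383/360 ≈ -1.0639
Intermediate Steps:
c = 3116 (c = 5 - 1*(-3111) = 5 + 3111 = 3116)
x = 7
V(t) = -34 + t² + 7*t (V(t) = (t² + 7*t) - 34 = -34 + t² + 7*t)
(m + c)/(494 + V(Y)) = (-4648 + 3116)/(494 + (-34 + 28² + 7*28)) = -1532/(494 + (-34 + 784 + 196)) = -1532/(494 + 946) = -1532/1440 = -1532*1/1440 = -383/360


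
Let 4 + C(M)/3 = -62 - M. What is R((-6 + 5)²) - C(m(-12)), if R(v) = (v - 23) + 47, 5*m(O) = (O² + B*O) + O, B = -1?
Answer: 1547/5 ≈ 309.40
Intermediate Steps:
m(O) = O²/5 (m(O) = ((O² - O) + O)/5 = O²/5)
R(v) = 24 + v (R(v) = (-23 + v) + 47 = 24 + v)
C(M) = -198 - 3*M (C(M) = -12 + 3*(-62 - M) = -12 + (-186 - 3*M) = -198 - 3*M)
R((-6 + 5)²) - C(m(-12)) = (24 + (-6 + 5)²) - (-198 - 3*(-12)²/5) = (24 + (-1)²) - (-198 - 3*144/5) = (24 + 1) - (-198 - 3*144/5) = 25 - (-198 - 432/5) = 25 - 1*(-1422/5) = 25 + 1422/5 = 1547/5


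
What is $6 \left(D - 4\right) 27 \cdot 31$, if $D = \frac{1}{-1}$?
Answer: $-25110$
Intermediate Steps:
$D = -1$
$6 \left(D - 4\right) 27 \cdot 31 = 6 \left(-1 - 4\right) 27 \cdot 31 = 6 \left(-5\right) 27 \cdot 31 = \left(-30\right) 27 \cdot 31 = \left(-810\right) 31 = -25110$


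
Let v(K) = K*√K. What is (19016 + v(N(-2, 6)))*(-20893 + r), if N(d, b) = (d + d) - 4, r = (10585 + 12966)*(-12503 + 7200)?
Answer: -2375323663536 + 1998589536*I*√2 ≈ -2.3753e+12 + 2.8264e+9*I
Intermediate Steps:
r = -124890953 (r = 23551*(-5303) = -124890953)
N(d, b) = -4 + 2*d (N(d, b) = 2*d - 4 = -4 + 2*d)
v(K) = K^(3/2)
(19016 + v(N(-2, 6)))*(-20893 + r) = (19016 + (-4 + 2*(-2))^(3/2))*(-20893 - 124890953) = (19016 + (-4 - 4)^(3/2))*(-124911846) = (19016 + (-8)^(3/2))*(-124911846) = (19016 - 16*I*√2)*(-124911846) = -2375323663536 + 1998589536*I*√2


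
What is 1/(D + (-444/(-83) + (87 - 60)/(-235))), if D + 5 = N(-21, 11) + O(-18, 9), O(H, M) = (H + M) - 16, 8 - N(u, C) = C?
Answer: -19505/541566 ≈ -0.036016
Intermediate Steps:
N(u, C) = 8 - C
O(H, M) = -16 + H + M
D = -33 (D = -5 + ((8 - 1*11) + (-16 - 18 + 9)) = -5 + ((8 - 11) - 25) = -5 + (-3 - 25) = -5 - 28 = -33)
1/(D + (-444/(-83) + (87 - 60)/(-235))) = 1/(-33 + (-444/(-83) + (87 - 60)/(-235))) = 1/(-33 + (-444*(-1/83) + 27*(-1/235))) = 1/(-33 + (444/83 - 27/235)) = 1/(-33 + 102099/19505) = 1/(-541566/19505) = -19505/541566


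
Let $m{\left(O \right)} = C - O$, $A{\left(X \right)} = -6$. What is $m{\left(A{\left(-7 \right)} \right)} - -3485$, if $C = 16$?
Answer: $3507$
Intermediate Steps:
$m{\left(O \right)} = 16 - O$
$m{\left(A{\left(-7 \right)} \right)} - -3485 = \left(16 - -6\right) - -3485 = \left(16 + 6\right) + 3485 = 22 + 3485 = 3507$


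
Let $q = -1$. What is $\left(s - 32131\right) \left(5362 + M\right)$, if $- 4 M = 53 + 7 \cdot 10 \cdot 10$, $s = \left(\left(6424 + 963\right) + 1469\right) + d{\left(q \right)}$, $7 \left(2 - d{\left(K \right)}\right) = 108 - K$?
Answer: $- \frac{843424725}{7} \approx -1.2049 \cdot 10^{8}$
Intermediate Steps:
$d{\left(K \right)} = - \frac{94}{7} + \frac{K}{7}$ ($d{\left(K \right)} = 2 - \frac{108 - K}{7} = 2 + \left(- \frac{108}{7} + \frac{K}{7}\right) = - \frac{94}{7} + \frac{K}{7}$)
$s = \frac{61897}{7}$ ($s = \left(\left(6424 + 963\right) + 1469\right) + \left(- \frac{94}{7} + \frac{1}{7} \left(-1\right)\right) = \left(7387 + 1469\right) - \frac{95}{7} = 8856 - \frac{95}{7} = \frac{61897}{7} \approx 8842.4$)
$M = - \frac{753}{4}$ ($M = - \frac{53 + 7 \cdot 10 \cdot 10}{4} = - \frac{53 + 7 \cdot 100}{4} = - \frac{53 + 700}{4} = \left(- \frac{1}{4}\right) 753 = - \frac{753}{4} \approx -188.25$)
$\left(s - 32131\right) \left(5362 + M\right) = \left(\frac{61897}{7} - 32131\right) \left(5362 - \frac{753}{4}\right) = \left(- \frac{163020}{7}\right) \frac{20695}{4} = - \frac{843424725}{7}$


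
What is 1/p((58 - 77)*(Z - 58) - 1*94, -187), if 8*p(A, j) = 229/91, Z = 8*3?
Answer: 728/229 ≈ 3.1790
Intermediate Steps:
Z = 24
p(A, j) = 229/728 (p(A, j) = (229/91)/8 = (229*(1/91))/8 = (1/8)*(229/91) = 229/728)
1/p((58 - 77)*(Z - 58) - 1*94, -187) = 1/(229/728) = 728/229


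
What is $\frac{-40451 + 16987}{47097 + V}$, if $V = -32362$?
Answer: $- \frac{3352}{2105} \approx -1.5924$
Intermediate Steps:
$\frac{-40451 + 16987}{47097 + V} = \frac{-40451 + 16987}{47097 - 32362} = - \frac{23464}{14735} = \left(-23464\right) \frac{1}{14735} = - \frac{3352}{2105}$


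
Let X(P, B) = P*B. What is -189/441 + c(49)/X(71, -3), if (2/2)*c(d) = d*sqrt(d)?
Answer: -3040/1491 ≈ -2.0389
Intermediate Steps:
c(d) = d**(3/2) (c(d) = d*sqrt(d) = d**(3/2))
X(P, B) = B*P
-189/441 + c(49)/X(71, -3) = -189/441 + 49**(3/2)/((-3*71)) = -189*1/441 + 343/(-213) = -3/7 + 343*(-1/213) = -3/7 - 343/213 = -3040/1491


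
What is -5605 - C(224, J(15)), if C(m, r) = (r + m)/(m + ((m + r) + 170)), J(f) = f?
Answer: -3548204/633 ≈ -5605.4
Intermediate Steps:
C(m, r) = (m + r)/(170 + r + 2*m) (C(m, r) = (m + r)/(m + (170 + m + r)) = (m + r)/(170 + r + 2*m))
-5605 - C(224, J(15)) = -5605 - (224 + 15)/(170 + 15 + 2*224) = -5605 - 239/(170 + 15 + 448) = -5605 - 239/633 = -3548204/633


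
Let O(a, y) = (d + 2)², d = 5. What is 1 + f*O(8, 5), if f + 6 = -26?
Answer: -1567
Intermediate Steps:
O(a, y) = 49 (O(a, y) = (5 + 2)² = 7² = 49)
f = -32 (f = -6 - 26 = -32)
1 + f*O(8, 5) = 1 - 32*49 = 1 - 1568 = -1567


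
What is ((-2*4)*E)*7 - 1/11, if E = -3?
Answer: 1847/11 ≈ 167.91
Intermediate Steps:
((-2*4)*E)*7 - 1/11 = (-2*4*(-3))*7 - 1/11 = -8*(-3)*7 - 1*1/11 = 24*7 - 1/11 = 168 - 1/11 = 1847/11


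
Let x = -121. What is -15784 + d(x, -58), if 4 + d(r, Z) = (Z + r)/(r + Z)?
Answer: -15787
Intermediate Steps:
d(r, Z) = -3 (d(r, Z) = -4 + (Z + r)/(r + Z) = -4 + (Z + r)/(Z + r) = -4 + 1 = -3)
-15784 + d(x, -58) = -15784 - 3 = -15787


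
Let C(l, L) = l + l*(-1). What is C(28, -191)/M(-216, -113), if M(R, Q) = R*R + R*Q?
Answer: 0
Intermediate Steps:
M(R, Q) = R² + Q*R
C(l, L) = 0 (C(l, L) = l - l = 0)
C(28, -191)/M(-216, -113) = 0/((-216*(-113 - 216))) = 0/((-216*(-329))) = 0/71064 = 0*(1/71064) = 0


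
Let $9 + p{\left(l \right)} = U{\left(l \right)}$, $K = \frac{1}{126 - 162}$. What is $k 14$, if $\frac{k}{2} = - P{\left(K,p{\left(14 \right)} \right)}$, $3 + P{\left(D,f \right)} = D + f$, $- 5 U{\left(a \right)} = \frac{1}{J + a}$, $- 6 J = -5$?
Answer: $\frac{1350307}{4005} \approx 337.16$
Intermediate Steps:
$J = \frac{5}{6}$ ($J = \left(- \frac{1}{6}\right) \left(-5\right) = \frac{5}{6} \approx 0.83333$)
$U{\left(a \right)} = - \frac{1}{5 \left(\frac{5}{6} + a\right)}$
$K = - \frac{1}{36}$ ($K = \frac{1}{-36} = - \frac{1}{36} \approx -0.027778$)
$p{\left(l \right)} = -9 - \frac{6}{25 + 30 l}$
$P{\left(D,f \right)} = -3 + D + f$ ($P{\left(D,f \right)} = -3 + \left(D + f\right) = -3 + D + f$)
$k = \frac{192901}{8010}$ ($k = 2 \left(- (-3 - \frac{1}{36} + \frac{3 \left(-77 - 1260\right)}{5 \left(5 + 6 \cdot 14\right)})\right) = 2 \left(- (-3 - \frac{1}{36} + \frac{3 \left(-77 - 1260\right)}{5 \left(5 + 84\right)})\right) = 2 \left(- (-3 - \frac{1}{36} + \frac{3}{5} \cdot \frac{1}{89} \left(-1337\right))\right) = 2 \left(- (-3 - \frac{1}{36} - \frac{4011}{445})\right) = 2 \left(\left(-1\right) \left(- \frac{192901}{16020}\right)\right) = 2 \cdot \frac{192901}{16020} = \frac{192901}{8010} \approx 24.083$)
$k 14 = \frac{192901}{8010} \cdot 14 = \frac{1350307}{4005}$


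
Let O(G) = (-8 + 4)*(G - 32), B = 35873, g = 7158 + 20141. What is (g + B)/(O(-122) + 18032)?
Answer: 15793/4662 ≈ 3.3876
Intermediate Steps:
g = 27299
O(G) = 128 - 4*G (O(G) = -4*(-32 + G) = 128 - 4*G)
(g + B)/(O(-122) + 18032) = (27299 + 35873)/((128 - 4*(-122)) + 18032) = 63172/((128 + 488) + 18032) = 63172/(616 + 18032) = 63172/18648 = 63172*(1/18648) = 15793/4662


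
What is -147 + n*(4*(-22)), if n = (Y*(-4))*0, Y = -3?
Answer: -147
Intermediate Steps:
n = 0 (n = -3*(-4)*0 = 12*0 = 0)
-147 + n*(4*(-22)) = -147 + 0*(4*(-22)) = -147 + 0*(-88) = -147 + 0 = -147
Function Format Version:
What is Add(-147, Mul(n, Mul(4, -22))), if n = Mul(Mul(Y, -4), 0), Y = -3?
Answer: -147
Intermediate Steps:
n = 0 (n = Mul(Mul(-3, -4), 0) = Mul(12, 0) = 0)
Add(-147, Mul(n, Mul(4, -22))) = Add(-147, Mul(0, Mul(4, -22))) = Add(-147, Mul(0, -88)) = Add(-147, 0) = -147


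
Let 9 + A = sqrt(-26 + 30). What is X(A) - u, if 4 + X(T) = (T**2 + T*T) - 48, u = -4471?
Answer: 4517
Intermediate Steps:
A = -7 (A = -9 + sqrt(-26 + 30) = -9 + sqrt(4) = -9 + 2 = -7)
X(T) = -52 + 2*T**2 (X(T) = -4 + ((T**2 + T*T) - 48) = -4 + ((T**2 + T**2) - 48) = -4 + (2*T**2 - 48) = -4 + (-48 + 2*T**2) = -52 + 2*T**2)
X(A) - u = (-52 + 2*(-7)**2) - 1*(-4471) = (-52 + 2*49) + 4471 = (-52 + 98) + 4471 = 46 + 4471 = 4517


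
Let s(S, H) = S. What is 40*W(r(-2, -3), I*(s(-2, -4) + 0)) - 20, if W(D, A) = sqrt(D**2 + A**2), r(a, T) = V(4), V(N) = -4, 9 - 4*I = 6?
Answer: -20 + 20*sqrt(73) ≈ 150.88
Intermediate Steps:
I = 3/4 (I = 9/4 - 1/4*6 = 9/4 - 3/2 = 3/4 ≈ 0.75000)
r(a, T) = -4
W(D, A) = sqrt(A**2 + D**2)
40*W(r(-2, -3), I*(s(-2, -4) + 0)) - 20 = 40*sqrt((3*(-2 + 0)/4)**2 + (-4)**2) - 20 = 40*sqrt(((3/4)*(-2))**2 + 16) - 20 = 40*sqrt((-3/2)**2 + 16) - 20 = 40*sqrt(9/4 + 16) - 20 = 40*sqrt(73/4) - 20 = 40*(sqrt(73)/2) - 20 = 20*sqrt(73) - 20 = -20 + 20*sqrt(73)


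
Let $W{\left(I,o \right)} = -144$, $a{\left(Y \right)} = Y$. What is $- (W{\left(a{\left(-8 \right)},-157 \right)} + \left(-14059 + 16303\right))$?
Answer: $-2100$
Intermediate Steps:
$- (W{\left(a{\left(-8 \right)},-157 \right)} + \left(-14059 + 16303\right)) = - (-144 + \left(-14059 + 16303\right)) = - (-144 + 2244) = \left(-1\right) 2100 = -2100$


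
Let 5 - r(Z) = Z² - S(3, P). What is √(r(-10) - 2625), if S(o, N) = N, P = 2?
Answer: 3*I*√302 ≈ 52.134*I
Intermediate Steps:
r(Z) = 7 - Z² (r(Z) = 5 - (Z² - 1*2) = 5 - (Z² - 2) = 5 - (-2 + Z²) = 5 + (2 - Z²) = 7 - Z²)
√(r(-10) - 2625) = √((7 - 1*(-10)²) - 2625) = √((7 - 1*100) - 2625) = √((7 - 100) - 2625) = √(-93 - 2625) = √(-2718) = 3*I*√302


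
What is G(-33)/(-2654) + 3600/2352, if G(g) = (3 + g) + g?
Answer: 202137/130046 ≈ 1.5543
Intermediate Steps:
G(g) = 3 + 2*g
G(-33)/(-2654) + 3600/2352 = (3 + 2*(-33))/(-2654) + 3600/2352 = (3 - 66)*(-1/2654) + 3600*(1/2352) = -63*(-1/2654) + 75/49 = 63/2654 + 75/49 = 202137/130046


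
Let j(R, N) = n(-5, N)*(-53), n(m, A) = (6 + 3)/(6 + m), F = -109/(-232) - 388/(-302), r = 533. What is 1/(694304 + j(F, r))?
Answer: 1/693827 ≈ 1.4413e-6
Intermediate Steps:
F = 61467/35032 (F = -109*(-1/232) - 388*(-1/302) = 109/232 + 194/151 = 61467/35032 ≈ 1.7546)
n(m, A) = 9/(6 + m)
j(R, N) = -477 (j(R, N) = (9/(6 - 5))*(-53) = (9/1)*(-53) = (9*1)*(-53) = 9*(-53) = -477)
1/(694304 + j(F, r)) = 1/(694304 - 477) = 1/693827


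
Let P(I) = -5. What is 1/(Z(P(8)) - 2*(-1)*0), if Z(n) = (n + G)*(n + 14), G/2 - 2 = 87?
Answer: 1/1557 ≈ 0.00064226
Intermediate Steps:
G = 178 (G = 4 + 2*87 = 4 + 174 = 178)
Z(n) = (14 + n)*(178 + n) (Z(n) = (n + 178)*(n + 14) = (178 + n)*(14 + n) = (14 + n)*(178 + n))
1/(Z(P(8)) - 2*(-1)*0) = 1/((2492 + (-5)² + 192*(-5)) - 2*(-1)*0) = 1/((2492 + 25 - 960) + 2*0) = 1/(1557 + 0) = 1/1557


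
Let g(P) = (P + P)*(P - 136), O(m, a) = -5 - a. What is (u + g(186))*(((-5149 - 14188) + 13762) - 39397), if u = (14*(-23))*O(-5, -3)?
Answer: -865441168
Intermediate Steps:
u = 644 (u = (14*(-23))*(-5 - 1*(-3)) = -322*(-5 + 3) = -322*(-2) = 644)
g(P) = 2*P*(-136 + P) (g(P) = (2*P)*(-136 + P) = 2*P*(-136 + P))
(u + g(186))*(((-5149 - 14188) + 13762) - 39397) = (644 + 2*186*(-136 + 186))*(((-5149 - 14188) + 13762) - 39397) = (644 + 2*186*50)*((-19337 + 13762) - 39397) = (644 + 18600)*(-5575 - 39397) = 19244*(-44972) = -865441168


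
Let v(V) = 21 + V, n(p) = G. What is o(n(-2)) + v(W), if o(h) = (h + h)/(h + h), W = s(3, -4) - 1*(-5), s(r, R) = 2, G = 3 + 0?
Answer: 29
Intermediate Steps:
G = 3
n(p) = 3
W = 7 (W = 2 - 1*(-5) = 2 + 5 = 7)
o(h) = 1 (o(h) = (2*h)/((2*h)) = (2*h)*(1/(2*h)) = 1)
o(n(-2)) + v(W) = 1 + (21 + 7) = 1 + 28 = 29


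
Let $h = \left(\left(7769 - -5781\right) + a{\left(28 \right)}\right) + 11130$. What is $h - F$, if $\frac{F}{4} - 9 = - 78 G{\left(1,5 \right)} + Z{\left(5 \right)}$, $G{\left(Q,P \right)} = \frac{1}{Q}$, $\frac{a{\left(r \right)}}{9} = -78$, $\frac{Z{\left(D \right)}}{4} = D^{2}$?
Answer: $23854$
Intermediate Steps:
$Z{\left(D \right)} = 4 D^{2}$
$a{\left(r \right)} = -702$ ($a{\left(r \right)} = 9 \left(-78\right) = -702$)
$h = 23978$ ($h = \left(\left(7769 - -5781\right) - 702\right) + 11130 = \left(\left(7769 + 5781\right) - 702\right) + 11130 = \left(13550 - 702\right) + 11130 = 12848 + 11130 = 23978$)
$F = 124$ ($F = 36 + 4 \left(- \frac{78}{1} + 4 \cdot 5^{2}\right) = 36 + 4 \left(\left(-78\right) 1 + 4 \cdot 25\right) = 36 + 4 \left(-78 + 100\right) = 36 + 4 \cdot 22 = 36 + 88 = 124$)
$h - F = 23978 - 124 = 23854$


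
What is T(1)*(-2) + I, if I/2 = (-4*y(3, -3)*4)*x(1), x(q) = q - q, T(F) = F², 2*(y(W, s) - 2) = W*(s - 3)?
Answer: -2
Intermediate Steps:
y(W, s) = 2 + W*(-3 + s)/2 (y(W, s) = 2 + (W*(s - 3))/2 = 2 + (W*(-3 + s))/2 = 2 + W*(-3 + s)/2)
x(q) = 0
I = 0 (I = 2*((-4*(2 - 3/2*3 + (½)*3*(-3))*4)*0) = 2*((-4*(2 - 9/2 - 9/2)*4)*0) = 2*((-4*(-7)*4)*0) = 2*((28*4)*0) = 2*(112*0) = 2*0 = 0)
T(1)*(-2) + I = 1²*(-2) + 0 = 1*(-2) + 0 = -2 + 0 = -2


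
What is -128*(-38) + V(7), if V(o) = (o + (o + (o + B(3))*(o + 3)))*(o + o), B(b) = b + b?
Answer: 6880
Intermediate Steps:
B(b) = 2*b
V(o) = 2*o*(2*o + (3 + o)*(6 + o)) (V(o) = (o + (o + (o + 2*3)*(o + 3)))*(o + o) = (o + (o + (o + 6)*(3 + o)))*(2*o) = (o + (o + (6 + o)*(3 + o)))*(2*o) = (o + (o + (3 + o)*(6 + o)))*(2*o) = (2*o + (3 + o)*(6 + o))*(2*o) = 2*o*(2*o + (3 + o)*(6 + o)))
-128*(-38) + V(7) = -128*(-38) + 2*7*(18 + 7² + 11*7) = 4864 + 2*7*(18 + 49 + 77) = 4864 + 2*7*144 = 4864 + 2016 = 6880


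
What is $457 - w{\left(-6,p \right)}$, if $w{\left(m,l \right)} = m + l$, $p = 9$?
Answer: $454$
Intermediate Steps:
$w{\left(m,l \right)} = l + m$
$457 - w{\left(-6,p \right)} = 457 - \left(9 - 6\right) = 457 - 3 = 454$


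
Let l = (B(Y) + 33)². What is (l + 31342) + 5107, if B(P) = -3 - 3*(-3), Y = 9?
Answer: 37970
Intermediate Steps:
B(P) = 6 (B(P) = -3 + 9 = 6)
l = 1521 (l = (6 + 33)² = 39² = 1521)
(l + 31342) + 5107 = (1521 + 31342) + 5107 = 32863 + 5107 = 37970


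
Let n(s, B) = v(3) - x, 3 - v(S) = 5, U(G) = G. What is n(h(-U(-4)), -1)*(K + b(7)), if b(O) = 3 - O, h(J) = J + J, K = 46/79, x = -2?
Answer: 0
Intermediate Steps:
v(S) = -2 (v(S) = 3 - 1*5 = 3 - 5 = -2)
K = 46/79 (K = 46*(1/79) = 46/79 ≈ 0.58228)
h(J) = 2*J
n(s, B) = 0 (n(s, B) = -2 - 1*(-2) = -2 + 2 = 0)
n(h(-U(-4)), -1)*(K + b(7)) = 0*(46/79 + (3 - 1*7)) = 0*(46/79 + (3 - 7)) = 0*(46/79 - 4) = 0*(-270/79) = 0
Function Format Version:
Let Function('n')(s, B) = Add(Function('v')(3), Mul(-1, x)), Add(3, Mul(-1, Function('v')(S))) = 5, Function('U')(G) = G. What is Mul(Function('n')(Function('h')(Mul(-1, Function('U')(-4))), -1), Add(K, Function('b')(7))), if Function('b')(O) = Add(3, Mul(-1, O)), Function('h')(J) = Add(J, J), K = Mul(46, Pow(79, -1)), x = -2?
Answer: 0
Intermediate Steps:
Function('v')(S) = -2 (Function('v')(S) = Add(3, Mul(-1, 5)) = Add(3, -5) = -2)
K = Rational(46, 79) (K = Mul(46, Rational(1, 79)) = Rational(46, 79) ≈ 0.58228)
Function('h')(J) = Mul(2, J)
Function('n')(s, B) = 0 (Function('n')(s, B) = Add(-2, Mul(-1, -2)) = Add(-2, 2) = 0)
Mul(Function('n')(Function('h')(Mul(-1, Function('U')(-4))), -1), Add(K, Function('b')(7))) = Mul(0, Add(Rational(46, 79), Add(3, Mul(-1, 7)))) = Mul(0, Add(Rational(46, 79), Add(3, -7))) = Mul(0, Add(Rational(46, 79), -4)) = Mul(0, Rational(-270, 79)) = 0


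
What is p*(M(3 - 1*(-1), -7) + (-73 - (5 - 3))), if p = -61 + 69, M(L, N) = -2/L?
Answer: -604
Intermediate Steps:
p = 8
p*(M(3 - 1*(-1), -7) + (-73 - (5 - 3))) = 8*(-2/(3 - 1*(-1)) + (-73 - (5 - 3))) = 8*(-2/(3 + 1) + (-73 - 2)) = 8*(-2/4 + (-73 - 1*2)) = 8*(-2*1/4 + (-73 - 2)) = 8*(-1/2 - 75) = 8*(-151/2) = -604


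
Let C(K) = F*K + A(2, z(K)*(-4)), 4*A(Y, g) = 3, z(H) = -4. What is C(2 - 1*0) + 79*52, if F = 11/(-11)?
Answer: 16427/4 ≈ 4106.8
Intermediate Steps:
F = -1 (F = 11*(-1/11) = -1)
A(Y, g) = ¾ (A(Y, g) = (¼)*3 = ¾)
C(K) = ¾ - K (C(K) = -K + ¾ = ¾ - K)
C(2 - 1*0) + 79*52 = (¾ - (2 - 1*0)) + 79*52 = (¾ - (2 + 0)) + 4108 = (¾ - 1*2) + 4108 = (¾ - 2) + 4108 = -5/4 + 4108 = 16427/4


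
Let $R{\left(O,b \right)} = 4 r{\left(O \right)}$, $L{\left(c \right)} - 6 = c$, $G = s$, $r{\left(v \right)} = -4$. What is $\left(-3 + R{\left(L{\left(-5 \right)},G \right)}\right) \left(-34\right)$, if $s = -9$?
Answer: $646$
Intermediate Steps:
$G = -9$
$L{\left(c \right)} = 6 + c$
$R{\left(O,b \right)} = -16$ ($R{\left(O,b \right)} = 4 \left(-4\right) = -16$)
$\left(-3 + R{\left(L{\left(-5 \right)},G \right)}\right) \left(-34\right) = \left(-3 - 16\right) \left(-34\right) = \left(-19\right) \left(-34\right) = 646$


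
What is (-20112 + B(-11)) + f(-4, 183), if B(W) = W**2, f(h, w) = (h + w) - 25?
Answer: -19837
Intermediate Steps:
f(h, w) = -25 + h + w
(-20112 + B(-11)) + f(-4, 183) = (-20112 + (-11)**2) + (-25 - 4 + 183) = (-20112 + 121) + 154 = -19991 + 154 = -19837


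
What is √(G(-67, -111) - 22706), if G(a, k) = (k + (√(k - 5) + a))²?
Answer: √(8862 - 712*I*√29) ≈ 96.223 - 19.924*I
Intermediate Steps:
G(a, k) = (a + k + √(-5 + k))² (G(a, k) = (k + (√(-5 + k) + a))² = (k + (a + √(-5 + k)))² = (a + k + √(-5 + k))²)
√(G(-67, -111) - 22706) = √((-67 - 111 + √(-5 - 111))² - 22706) = √((-67 - 111 + √(-116))² - 22706) = √((-67 - 111 + 2*I*√29)² - 22706) = √((-178 + 2*I*√29)² - 22706) = √(-22706 + (-178 + 2*I*√29)²)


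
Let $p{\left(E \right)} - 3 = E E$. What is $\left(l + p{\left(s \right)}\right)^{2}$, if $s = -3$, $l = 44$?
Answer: $3136$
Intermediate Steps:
$p{\left(E \right)} = 3 + E^{2}$ ($p{\left(E \right)} = 3 + E E = 3 + E^{2}$)
$\left(l + p{\left(s \right)}\right)^{2} = \left(44 + \left(3 + \left(-3\right)^{2}\right)\right)^{2} = \left(44 + \left(3 + 9\right)\right)^{2} = \left(44 + 12\right)^{2} = 56^{2} = 3136$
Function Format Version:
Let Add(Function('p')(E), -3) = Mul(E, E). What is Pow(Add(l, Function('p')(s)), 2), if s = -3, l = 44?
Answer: 3136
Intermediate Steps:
Function('p')(E) = Add(3, Pow(E, 2)) (Function('p')(E) = Add(3, Mul(E, E)) = Add(3, Pow(E, 2)))
Pow(Add(l, Function('p')(s)), 2) = Pow(Add(44, Add(3, Pow(-3, 2))), 2) = Pow(Add(44, Add(3, 9)), 2) = Pow(Add(44, 12), 2) = Pow(56, 2) = 3136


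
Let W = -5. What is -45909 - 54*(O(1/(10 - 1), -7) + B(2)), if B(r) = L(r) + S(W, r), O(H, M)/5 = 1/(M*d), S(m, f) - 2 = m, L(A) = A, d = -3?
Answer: -321075/7 ≈ -45868.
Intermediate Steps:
S(m, f) = 2 + m
O(H, M) = -5/(3*M) (O(H, M) = 5*(1/(M*(-3))) = 5*(-⅓/M) = 5*(-1/(3*M)) = -5/(3*M))
B(r) = -3 + r (B(r) = r + (2 - 5) = r - 3 = -3 + r)
-45909 - 54*(O(1/(10 - 1), -7) + B(2)) = -45909 - 54*(-5/3/(-7) + (-3 + 2)) = -45909 - 54*(-5/3*(-⅐) - 1) = -45909 - 54*(5/21 - 1) = -45909 - 54*(-16)/21 = -45909 - 1*(-288/7) = -45909 + 288/7 = -321075/7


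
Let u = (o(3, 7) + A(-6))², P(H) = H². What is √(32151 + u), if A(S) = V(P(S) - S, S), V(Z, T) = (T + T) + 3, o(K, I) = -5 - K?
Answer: 2*√8110 ≈ 180.11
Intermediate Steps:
V(Z, T) = 3 + 2*T (V(Z, T) = 2*T + 3 = 3 + 2*T)
A(S) = 3 + 2*S
u = 289 (u = ((-5 - 1*3) + (3 + 2*(-6)))² = ((-5 - 3) + (3 - 12))² = (-8 - 9)² = (-17)² = 289)
√(32151 + u) = √(32151 + 289) = √32440 = 2*√8110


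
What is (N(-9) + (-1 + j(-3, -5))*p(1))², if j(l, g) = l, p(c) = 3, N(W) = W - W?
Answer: 144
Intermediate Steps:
N(W) = 0
(N(-9) + (-1 + j(-3, -5))*p(1))² = (0 + (-1 - 3)*3)² = (0 - 4*3)² = (0 - 12)² = (-12)² = 144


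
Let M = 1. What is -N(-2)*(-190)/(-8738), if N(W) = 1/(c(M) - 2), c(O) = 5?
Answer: -95/13107 ≈ -0.0072480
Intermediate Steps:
N(W) = ⅓ (N(W) = 1/(5 - 2) = 1/3 = ⅓)
-N(-2)*(-190)/(-8738) = -(-190)/3/(-8738) = -1*(-190/3)*(-1/8738) = (190/3)*(-1/8738) = -95/13107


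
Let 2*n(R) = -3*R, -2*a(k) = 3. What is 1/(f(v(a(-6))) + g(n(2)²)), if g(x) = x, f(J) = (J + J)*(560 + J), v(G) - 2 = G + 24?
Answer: 2/57299 ≈ 3.4905e-5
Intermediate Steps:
a(k) = -3/2 (a(k) = -½*3 = -3/2)
v(G) = 26 + G (v(G) = 2 + (G + 24) = 2 + (24 + G) = 26 + G)
n(R) = -3*R/2 (n(R) = (-3*R)/2 = -3*R/2)
f(J) = 2*J*(560 + J) (f(J) = (2*J)*(560 + J) = 2*J*(560 + J))
1/(f(v(a(-6))) + g(n(2)²)) = 1/(2*(26 - 3/2)*(560 + (26 - 3/2)) + (-3/2*2)²) = 1/(2*(49/2)*(560 + 49/2) + (-3)²) = 1/(2*(49/2)*(1169/2) + 9) = 1/(57281/2 + 9) = 1/(57299/2) = 2/57299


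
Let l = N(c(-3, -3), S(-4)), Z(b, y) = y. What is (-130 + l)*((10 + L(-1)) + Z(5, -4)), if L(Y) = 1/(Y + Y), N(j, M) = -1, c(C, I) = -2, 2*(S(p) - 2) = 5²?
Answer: -1441/2 ≈ -720.50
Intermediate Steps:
S(p) = 29/2 (S(p) = 2 + (½)*5² = 2 + (½)*25 = 2 + 25/2 = 29/2)
L(Y) = 1/(2*Y)
l = -1
(-130 + l)*((10 + L(-1)) + Z(5, -4)) = (-130 - 1)*((10 + (½)/(-1)) - 4) = -131*((10 + (½)*(-1)) - 4) = -131*((10 - ½) - 4) = -131*(19/2 - 4) = -131*11/2 = -1441/2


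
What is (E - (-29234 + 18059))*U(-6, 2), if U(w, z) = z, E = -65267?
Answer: -108184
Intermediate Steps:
(E - (-29234 + 18059))*U(-6, 2) = (-65267 - (-29234 + 18059))*2 = (-65267 - 1*(-11175))*2 = (-65267 + 11175)*2 = -54092*2 = -108184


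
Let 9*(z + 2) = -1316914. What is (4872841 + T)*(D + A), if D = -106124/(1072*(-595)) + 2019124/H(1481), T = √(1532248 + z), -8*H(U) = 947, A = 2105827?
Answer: 1537002707223305185957/151008620 + 315422298249277*√124733/45302586 ≈ 1.0181e+13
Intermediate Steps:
z = -1316932/9 (z = -2 + (⅑)*(-1316914) = -2 - 1316914/9 = -1316932/9 ≈ -1.4633e+5)
H(U) = -947/8 (H(U) = -⅛*947 = -947/8)
T = 10*√124733/3 (T = √(1532248 - 1316932/9) = √(12473300/9) = 10*√124733/3 ≈ 1177.3)
D = -2575730979463/151008620 (D = -106124/(1072*(-595)) + 2019124/(-947/8) = -106124/(-637840) + 2019124*(-8/947) = -106124*(-1/637840) - 16152992/947 = 26531/159460 - 16152992/947 = -2575730979463/151008620 ≈ -17057.)
(4872841 + T)*(D + A) = (4872841 + 10*√124733/3)*(-2575730979463/151008620 + 2105827) = (4872841 + 10*√124733/3)*(315422298249277/151008620) = 1537002707223305185957/151008620 + 315422298249277*√124733/45302586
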